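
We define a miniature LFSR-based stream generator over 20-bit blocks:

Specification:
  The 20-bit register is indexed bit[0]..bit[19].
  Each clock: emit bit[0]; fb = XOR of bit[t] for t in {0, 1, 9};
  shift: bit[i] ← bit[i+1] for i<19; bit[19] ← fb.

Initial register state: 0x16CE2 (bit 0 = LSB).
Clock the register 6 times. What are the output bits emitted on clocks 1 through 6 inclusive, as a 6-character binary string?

010001

reg_0 = 0x16CE2
clock 1: out=0, reg = 0x8B671
clock 2: out=1, reg = 0x45B38
clock 3: out=0, reg = 0xA2D9C
clock 4: out=0, reg = 0x516CE
clock 5: out=0, reg = 0x28B67
clock 6: out=1, reg = 0x945B3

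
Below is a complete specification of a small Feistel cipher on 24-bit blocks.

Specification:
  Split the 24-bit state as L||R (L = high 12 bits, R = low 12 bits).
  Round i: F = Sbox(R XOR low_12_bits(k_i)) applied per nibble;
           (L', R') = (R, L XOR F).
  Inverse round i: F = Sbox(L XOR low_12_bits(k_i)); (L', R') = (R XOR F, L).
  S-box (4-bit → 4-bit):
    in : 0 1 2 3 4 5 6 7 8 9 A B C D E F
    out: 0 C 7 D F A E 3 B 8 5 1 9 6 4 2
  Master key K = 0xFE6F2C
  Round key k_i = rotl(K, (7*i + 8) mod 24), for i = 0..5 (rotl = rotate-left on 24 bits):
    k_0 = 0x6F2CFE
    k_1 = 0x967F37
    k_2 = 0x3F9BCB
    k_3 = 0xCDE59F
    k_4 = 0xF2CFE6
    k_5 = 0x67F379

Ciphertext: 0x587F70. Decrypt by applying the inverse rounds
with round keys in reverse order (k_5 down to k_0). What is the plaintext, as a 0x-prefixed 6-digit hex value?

s_0 = ciphertext = 0x587F70
s_1 = InvRound(s_0, k_5) = 0x154587
s_2 = InvRound(s_1, k_4) = 0x190154
s_3 = InvRound(s_2, k_3) = 0xE56190
s_4 = InvRound(s_3, k_2) = 0xB16E56
s_5 = InvRound(s_4, k_1) = 0x12AB16
s_6 = InvRound(s_5, k_0) = 0xD7912A

0xD7912A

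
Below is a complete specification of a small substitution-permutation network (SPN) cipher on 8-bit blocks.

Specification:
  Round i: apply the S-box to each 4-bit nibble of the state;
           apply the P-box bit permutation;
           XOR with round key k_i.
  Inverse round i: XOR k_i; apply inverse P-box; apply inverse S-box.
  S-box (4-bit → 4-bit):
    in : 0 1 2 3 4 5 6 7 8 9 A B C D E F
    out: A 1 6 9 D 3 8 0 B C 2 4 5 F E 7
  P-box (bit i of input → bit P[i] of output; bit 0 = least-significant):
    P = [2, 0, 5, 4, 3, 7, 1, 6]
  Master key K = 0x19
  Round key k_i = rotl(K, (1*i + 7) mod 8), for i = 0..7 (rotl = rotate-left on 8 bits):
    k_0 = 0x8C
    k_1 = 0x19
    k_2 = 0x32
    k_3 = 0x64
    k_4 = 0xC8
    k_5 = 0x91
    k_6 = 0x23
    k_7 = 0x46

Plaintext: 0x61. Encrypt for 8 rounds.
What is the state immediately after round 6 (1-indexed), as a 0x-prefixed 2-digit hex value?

s_0 = plaintext = 0x61
s_1 = Round(s_0, k_0) = 0xC8
s_2 = Round(s_1, k_1) = 0x06
s_3 = Round(s_2, k_2) = 0xE2
s_4 = Round(s_3, k_3) = 0x87
s_5 = Round(s_4, k_4) = 0x00
s_6 = Round(s_5, k_5) = 0x40
s_7 = Round(s_6, k_6) = 0x78
s_8 = Round(s_7, k_7) = 0x53

0x40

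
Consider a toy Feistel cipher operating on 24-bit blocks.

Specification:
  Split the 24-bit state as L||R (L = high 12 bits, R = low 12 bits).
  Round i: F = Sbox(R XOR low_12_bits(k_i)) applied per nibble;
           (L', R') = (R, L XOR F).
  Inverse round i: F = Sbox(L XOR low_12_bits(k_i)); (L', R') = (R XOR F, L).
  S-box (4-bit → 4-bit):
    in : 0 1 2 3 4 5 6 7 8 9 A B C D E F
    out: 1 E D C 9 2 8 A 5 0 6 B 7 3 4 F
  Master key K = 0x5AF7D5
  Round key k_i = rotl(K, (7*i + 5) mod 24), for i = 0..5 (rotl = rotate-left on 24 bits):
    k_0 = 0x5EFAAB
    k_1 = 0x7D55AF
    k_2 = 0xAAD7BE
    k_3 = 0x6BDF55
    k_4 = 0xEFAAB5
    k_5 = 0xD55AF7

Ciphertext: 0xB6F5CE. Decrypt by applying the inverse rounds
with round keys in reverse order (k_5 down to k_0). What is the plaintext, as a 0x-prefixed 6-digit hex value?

0xC885B9

s_0 = ciphertext = 0xB6F5CE
s_1 = InvRound(s_0, k_5) = 0xBCBB6F
s_2 = InvRound(s_1, k_4) = 0x5CBBCB
s_3 = InvRound(s_2, k_3) = 0xDCF5CB
s_4 = InvRound(s_3, k_2) = 0x365DCF
s_5 = InvRound(s_4, k_1) = 0x5B9365
s_6 = InvRound(s_5, k_0) = 0xC885B9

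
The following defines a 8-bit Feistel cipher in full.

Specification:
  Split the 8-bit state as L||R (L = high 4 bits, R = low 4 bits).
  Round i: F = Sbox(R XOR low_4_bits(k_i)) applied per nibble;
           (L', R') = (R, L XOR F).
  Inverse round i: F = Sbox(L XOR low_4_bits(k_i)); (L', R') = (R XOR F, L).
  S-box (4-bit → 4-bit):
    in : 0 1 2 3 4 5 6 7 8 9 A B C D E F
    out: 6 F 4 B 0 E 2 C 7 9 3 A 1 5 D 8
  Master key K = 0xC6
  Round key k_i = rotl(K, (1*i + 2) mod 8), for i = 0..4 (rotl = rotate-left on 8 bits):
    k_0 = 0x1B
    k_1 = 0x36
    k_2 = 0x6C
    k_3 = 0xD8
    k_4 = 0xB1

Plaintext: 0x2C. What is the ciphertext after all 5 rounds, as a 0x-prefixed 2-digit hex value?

s_0 = plaintext = 0x2C
s_1 = Round(s_0, k_0) = 0xCE
s_2 = Round(s_1, k_1) = 0xEB
s_3 = Round(s_2, k_2) = 0xB2
s_4 = Round(s_3, k_3) = 0x28
s_5 = Round(s_4, k_4) = 0x8B

0x8B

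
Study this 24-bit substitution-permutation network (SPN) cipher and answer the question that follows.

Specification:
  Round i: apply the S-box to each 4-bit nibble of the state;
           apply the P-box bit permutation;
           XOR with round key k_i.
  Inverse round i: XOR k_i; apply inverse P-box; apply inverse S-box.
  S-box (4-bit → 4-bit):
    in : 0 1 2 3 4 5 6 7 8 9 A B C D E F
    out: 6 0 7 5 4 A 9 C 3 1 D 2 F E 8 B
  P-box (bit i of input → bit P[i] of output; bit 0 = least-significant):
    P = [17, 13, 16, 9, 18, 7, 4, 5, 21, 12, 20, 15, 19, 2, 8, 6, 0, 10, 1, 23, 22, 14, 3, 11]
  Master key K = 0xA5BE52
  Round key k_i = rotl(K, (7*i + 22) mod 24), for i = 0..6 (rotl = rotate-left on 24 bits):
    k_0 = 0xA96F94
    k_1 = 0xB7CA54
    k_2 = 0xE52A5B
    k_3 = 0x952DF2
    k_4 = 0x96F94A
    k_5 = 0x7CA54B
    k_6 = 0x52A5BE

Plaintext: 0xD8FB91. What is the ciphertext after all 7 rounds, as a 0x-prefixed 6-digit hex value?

0x4EC5D9

s_0 = plaintext = 0xD8FB91
s_1 = Round(s_0, k_0) = 0xA533D9
s_2 = Round(s_1, k_1) = 0x4DC7EC
s_3 = Round(s_2, k_2) = 0x7E8D35
s_4 = Round(s_3, k_3) = 0x0997EE
s_5 = Round(s_4, k_4) = 0x8E3B63
s_6 = Round(s_5, k_5) = 0xB3F46B
s_7 = Round(s_6, k_6) = 0x4EC5D9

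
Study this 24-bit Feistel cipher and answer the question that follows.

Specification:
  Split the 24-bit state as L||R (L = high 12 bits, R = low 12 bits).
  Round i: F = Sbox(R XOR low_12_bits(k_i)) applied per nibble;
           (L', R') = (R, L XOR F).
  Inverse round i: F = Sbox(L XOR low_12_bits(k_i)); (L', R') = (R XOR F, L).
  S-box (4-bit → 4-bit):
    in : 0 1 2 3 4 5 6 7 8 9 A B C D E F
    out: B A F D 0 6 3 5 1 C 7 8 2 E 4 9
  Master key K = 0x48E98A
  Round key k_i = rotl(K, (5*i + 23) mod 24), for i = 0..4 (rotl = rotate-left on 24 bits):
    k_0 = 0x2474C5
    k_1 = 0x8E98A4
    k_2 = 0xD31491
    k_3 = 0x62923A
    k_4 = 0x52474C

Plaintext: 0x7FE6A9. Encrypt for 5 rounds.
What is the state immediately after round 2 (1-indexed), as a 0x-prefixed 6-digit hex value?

0x8CCD98

s_0 = plaintext = 0x7FE6A9
s_1 = Round(s_0, k_0) = 0x6A98CC
s_2 = Round(s_1, k_1) = 0x8CCD98
s_3 = Round(s_2, k_2) = 0xD98470
s_4 = Round(s_3, k_3) = 0x470E9F
s_5 = Round(s_4, k_4) = 0xE9F89D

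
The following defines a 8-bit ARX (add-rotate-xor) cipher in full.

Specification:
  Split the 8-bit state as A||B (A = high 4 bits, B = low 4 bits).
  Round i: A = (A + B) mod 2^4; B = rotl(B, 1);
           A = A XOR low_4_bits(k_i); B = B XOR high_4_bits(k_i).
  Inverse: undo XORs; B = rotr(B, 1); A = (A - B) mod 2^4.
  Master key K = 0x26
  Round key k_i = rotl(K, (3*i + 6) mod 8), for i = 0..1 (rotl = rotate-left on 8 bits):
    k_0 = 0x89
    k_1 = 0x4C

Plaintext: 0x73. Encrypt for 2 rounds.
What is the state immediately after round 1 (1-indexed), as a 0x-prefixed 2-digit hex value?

s_0 = plaintext = 0x73
s_1 = Round(s_0, k_0) = 0x3E
s_2 = Round(s_1, k_1) = 0xD9

0x3E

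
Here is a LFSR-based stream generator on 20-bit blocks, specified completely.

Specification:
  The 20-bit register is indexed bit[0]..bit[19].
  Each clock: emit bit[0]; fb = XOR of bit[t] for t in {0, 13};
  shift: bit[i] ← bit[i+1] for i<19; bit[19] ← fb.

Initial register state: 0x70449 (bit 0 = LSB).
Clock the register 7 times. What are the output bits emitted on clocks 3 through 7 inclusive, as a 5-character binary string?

reg_0 = 0x70449
clock 1: out=1, reg = 0xB8224
clock 2: out=0, reg = 0x5C112
clock 3: out=0, reg = 0x2E089
clock 4: out=1, reg = 0x17044
clock 5: out=0, reg = 0x8B822
clock 6: out=0, reg = 0xC5C11
clock 7: out=1, reg = 0xE2E08

01001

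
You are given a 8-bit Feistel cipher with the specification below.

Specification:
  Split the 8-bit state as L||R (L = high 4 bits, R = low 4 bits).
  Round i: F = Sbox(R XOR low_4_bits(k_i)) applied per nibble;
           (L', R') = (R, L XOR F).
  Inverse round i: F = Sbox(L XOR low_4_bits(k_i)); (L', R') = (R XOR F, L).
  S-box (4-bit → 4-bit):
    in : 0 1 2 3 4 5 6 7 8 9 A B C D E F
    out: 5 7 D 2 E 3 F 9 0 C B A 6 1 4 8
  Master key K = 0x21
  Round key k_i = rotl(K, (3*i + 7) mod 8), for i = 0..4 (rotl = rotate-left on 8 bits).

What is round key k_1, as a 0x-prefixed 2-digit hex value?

0x84

K = 0x21
k_0 = rotl(K, (3*0+7) mod 8) = rotl(K, 7) = 0x90
k_1 = rotl(K, (3*1+7) mod 8) = rotl(K, 2) = 0x84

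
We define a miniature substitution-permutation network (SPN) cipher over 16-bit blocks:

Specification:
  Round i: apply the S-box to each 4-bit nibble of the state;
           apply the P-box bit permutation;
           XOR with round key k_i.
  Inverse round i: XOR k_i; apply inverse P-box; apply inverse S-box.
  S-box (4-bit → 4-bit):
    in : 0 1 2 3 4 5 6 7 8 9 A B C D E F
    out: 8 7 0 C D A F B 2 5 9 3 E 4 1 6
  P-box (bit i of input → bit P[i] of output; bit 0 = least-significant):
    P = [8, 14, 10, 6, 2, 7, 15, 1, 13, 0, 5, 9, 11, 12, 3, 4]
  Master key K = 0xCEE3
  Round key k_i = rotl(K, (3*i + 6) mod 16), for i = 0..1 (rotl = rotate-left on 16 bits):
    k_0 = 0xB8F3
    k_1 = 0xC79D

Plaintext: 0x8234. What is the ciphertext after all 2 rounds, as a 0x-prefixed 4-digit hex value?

s_0 = plaintext = 0x8234
s_1 = Round(s_0, k_0) = 0x2DB1
s_2 = Round(s_1, k_1) = 0x8239

0x8239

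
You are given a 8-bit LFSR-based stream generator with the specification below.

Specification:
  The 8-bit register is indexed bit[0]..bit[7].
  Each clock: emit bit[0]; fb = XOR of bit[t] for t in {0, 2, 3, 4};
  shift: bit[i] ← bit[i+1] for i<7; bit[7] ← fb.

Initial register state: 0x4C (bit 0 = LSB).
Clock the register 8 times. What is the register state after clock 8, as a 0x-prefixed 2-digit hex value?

0xB2

reg_0 = 0x4C
clock 1: out=0, reg = 0x26
clock 2: out=0, reg = 0x93
clock 3: out=1, reg = 0x49
clock 4: out=1, reg = 0x24
clock 5: out=0, reg = 0x92
clock 6: out=0, reg = 0xC9
clock 7: out=1, reg = 0x64
clock 8: out=0, reg = 0xB2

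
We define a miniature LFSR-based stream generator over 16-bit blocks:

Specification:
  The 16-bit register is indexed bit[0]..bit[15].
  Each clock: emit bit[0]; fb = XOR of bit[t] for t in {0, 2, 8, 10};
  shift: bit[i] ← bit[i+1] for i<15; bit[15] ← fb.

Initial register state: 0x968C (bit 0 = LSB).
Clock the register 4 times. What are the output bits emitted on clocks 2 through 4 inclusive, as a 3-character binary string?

reg_0 = 0x968C
clock 1: out=0, reg = 0x4B46
clock 2: out=0, reg = 0x25A3
clock 3: out=1, reg = 0x92D1
clock 4: out=1, reg = 0xC968

011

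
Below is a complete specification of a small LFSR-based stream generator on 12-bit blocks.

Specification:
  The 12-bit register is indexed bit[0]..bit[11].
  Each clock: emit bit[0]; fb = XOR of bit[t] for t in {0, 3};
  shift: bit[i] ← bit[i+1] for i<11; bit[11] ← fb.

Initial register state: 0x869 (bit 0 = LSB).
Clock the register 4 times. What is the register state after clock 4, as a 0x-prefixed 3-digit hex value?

0x486

reg_0 = 0x869
clock 1: out=1, reg = 0x434
clock 2: out=0, reg = 0x21A
clock 3: out=0, reg = 0x90D
clock 4: out=1, reg = 0x486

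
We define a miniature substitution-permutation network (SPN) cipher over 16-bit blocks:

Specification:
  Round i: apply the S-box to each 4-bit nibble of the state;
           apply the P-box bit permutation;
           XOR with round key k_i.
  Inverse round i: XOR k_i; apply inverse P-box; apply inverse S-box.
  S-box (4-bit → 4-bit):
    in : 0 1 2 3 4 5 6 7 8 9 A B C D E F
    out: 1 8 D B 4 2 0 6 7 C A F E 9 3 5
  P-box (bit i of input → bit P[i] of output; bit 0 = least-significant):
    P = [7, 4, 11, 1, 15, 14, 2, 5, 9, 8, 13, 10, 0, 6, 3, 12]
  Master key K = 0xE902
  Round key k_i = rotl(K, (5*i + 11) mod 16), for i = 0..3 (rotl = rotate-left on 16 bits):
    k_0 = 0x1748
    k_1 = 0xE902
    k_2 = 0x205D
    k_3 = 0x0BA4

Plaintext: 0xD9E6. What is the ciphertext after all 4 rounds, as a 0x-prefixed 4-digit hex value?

0x913D

s_0 = plaintext = 0xD9E6
s_1 = Round(s_0, k_0) = 0xE349
s_2 = Round(s_1, k_1) = 0xE645
s_3 = Round(s_2, k_2) = 0x2008
s_4 = Round(s_3, k_3) = 0x913D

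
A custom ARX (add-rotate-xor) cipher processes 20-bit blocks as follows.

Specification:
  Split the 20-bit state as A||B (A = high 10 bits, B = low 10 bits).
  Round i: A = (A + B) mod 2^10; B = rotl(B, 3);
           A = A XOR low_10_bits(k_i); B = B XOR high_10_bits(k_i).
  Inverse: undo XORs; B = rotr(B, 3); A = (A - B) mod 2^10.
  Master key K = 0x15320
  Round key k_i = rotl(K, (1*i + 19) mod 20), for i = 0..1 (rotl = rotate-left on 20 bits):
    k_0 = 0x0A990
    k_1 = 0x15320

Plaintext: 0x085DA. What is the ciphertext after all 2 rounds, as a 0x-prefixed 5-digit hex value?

s_0 = plaintext = 0x085DA
s_1 = Round(s_0, k_0) = 0x1AEF9
s_2 = Round(s_1, k_1) = 0x11399

0x11399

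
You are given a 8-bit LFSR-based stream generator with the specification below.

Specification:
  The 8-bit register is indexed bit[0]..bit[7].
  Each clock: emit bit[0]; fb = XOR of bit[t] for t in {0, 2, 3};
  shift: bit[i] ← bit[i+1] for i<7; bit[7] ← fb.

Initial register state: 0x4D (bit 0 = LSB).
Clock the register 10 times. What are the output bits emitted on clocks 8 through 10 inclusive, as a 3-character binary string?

reg_0 = 0x4D
clock 1: out=1, reg = 0xA6
clock 2: out=0, reg = 0xD3
clock 3: out=1, reg = 0xE9
clock 4: out=1, reg = 0x74
clock 5: out=0, reg = 0xBA
clock 6: out=0, reg = 0xDD
clock 7: out=1, reg = 0xEE
clock 8: out=0, reg = 0x77
clock 9: out=1, reg = 0x3B
clock 10: out=1, reg = 0x1D

011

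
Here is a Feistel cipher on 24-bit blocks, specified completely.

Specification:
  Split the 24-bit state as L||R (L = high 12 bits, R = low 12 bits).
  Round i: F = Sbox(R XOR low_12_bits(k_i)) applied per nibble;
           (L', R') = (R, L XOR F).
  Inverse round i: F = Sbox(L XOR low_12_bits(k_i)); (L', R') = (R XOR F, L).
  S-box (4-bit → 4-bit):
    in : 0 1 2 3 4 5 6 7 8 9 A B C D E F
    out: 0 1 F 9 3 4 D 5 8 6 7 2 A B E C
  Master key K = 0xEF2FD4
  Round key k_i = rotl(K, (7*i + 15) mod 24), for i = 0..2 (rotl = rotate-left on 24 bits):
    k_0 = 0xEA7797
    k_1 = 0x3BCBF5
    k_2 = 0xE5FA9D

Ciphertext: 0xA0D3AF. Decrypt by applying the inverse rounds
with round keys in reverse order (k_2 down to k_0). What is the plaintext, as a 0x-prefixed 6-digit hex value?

0x7C429A

s_0 = ciphertext = 0xA0D3AF
s_1 = InvRound(s_0, k_2) = 0x3CFA0D
s_2 = InvRound(s_1, k_1) = 0x29A3CF
s_3 = InvRound(s_2, k_0) = 0x7C429A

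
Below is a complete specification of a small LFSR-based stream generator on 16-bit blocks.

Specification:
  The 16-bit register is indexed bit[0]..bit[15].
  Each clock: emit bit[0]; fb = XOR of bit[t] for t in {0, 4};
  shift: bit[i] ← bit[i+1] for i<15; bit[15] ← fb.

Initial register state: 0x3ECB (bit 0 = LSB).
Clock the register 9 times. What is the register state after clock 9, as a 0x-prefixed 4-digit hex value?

reg_0 = 0x3ECB
clock 1: out=1, reg = 0x9F65
clock 2: out=1, reg = 0xCFB2
clock 3: out=0, reg = 0xE7D9
clock 4: out=1, reg = 0x73EC
clock 5: out=0, reg = 0x39F6
clock 6: out=0, reg = 0x9CFB
clock 7: out=1, reg = 0x4E7D
clock 8: out=1, reg = 0x273E
clock 9: out=0, reg = 0x939F

0x939F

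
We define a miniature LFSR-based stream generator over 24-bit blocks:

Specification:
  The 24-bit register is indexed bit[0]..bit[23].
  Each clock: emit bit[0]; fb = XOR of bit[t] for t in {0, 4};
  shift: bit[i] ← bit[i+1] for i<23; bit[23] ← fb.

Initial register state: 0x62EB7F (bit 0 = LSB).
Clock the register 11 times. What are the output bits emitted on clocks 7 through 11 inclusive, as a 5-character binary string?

reg_0 = 0x62EB7F
clock 1: out=1, reg = 0x3175BF
clock 2: out=1, reg = 0x18BADF
clock 3: out=1, reg = 0x0C5D6F
clock 4: out=1, reg = 0x862EB7
clock 5: out=1, reg = 0x43175B
clock 6: out=1, reg = 0x218BAD
clock 7: out=1, reg = 0x90C5D6
clock 8: out=0, reg = 0xC862EB
clock 9: out=1, reg = 0xE43175
clock 10: out=1, reg = 0x7218BA
clock 11: out=0, reg = 0xB90C5D

10110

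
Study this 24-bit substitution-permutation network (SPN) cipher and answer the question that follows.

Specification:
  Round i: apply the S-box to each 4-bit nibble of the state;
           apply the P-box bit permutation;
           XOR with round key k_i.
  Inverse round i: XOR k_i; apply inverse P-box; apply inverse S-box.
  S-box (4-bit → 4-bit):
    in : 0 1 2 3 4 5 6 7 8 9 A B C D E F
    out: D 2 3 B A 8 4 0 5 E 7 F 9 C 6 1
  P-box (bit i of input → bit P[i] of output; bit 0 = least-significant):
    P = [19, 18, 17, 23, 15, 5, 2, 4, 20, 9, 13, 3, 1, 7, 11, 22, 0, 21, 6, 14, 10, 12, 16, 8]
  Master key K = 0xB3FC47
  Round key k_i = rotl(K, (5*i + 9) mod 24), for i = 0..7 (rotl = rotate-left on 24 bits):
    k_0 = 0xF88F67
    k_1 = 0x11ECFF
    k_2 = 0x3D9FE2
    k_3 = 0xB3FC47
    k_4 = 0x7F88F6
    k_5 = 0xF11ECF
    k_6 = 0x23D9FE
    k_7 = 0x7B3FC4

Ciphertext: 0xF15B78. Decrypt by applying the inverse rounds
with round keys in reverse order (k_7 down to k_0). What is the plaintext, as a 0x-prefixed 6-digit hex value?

0xCBE054

s_0 = ciphertext = 0xF15B78
s_1 = InvRound(s_0, k_7) = 0xF51D90
s_2 = InvRound(s_1, k_6) = 0xFDCCA9
s_3 = InvRound(s_2, k_5) = 0x1DF1A2
s_4 = InvRound(s_3, k_4) = 0x49D6D6
s_5 = InvRound(s_4, k_3) = 0x729A50
s_6 = InvRound(s_5, k_2) = 0x07374A
s_7 = InvRound(s_6, k_1) = 0x4CE2BE
s_8 = InvRound(s_7, k_0) = 0xCBE054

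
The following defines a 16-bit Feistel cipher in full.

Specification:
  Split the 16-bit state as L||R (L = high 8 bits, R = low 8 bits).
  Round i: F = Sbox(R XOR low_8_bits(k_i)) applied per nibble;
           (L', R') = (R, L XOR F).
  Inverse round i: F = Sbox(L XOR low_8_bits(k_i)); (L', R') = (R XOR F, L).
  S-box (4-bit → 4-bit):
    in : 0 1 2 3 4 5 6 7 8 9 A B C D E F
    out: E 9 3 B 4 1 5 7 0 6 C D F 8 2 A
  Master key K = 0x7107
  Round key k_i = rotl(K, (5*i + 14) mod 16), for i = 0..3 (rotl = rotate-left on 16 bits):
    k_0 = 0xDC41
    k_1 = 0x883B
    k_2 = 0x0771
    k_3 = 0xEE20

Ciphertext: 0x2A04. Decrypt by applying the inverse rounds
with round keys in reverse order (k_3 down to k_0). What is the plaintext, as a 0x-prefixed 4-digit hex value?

s_0 = ciphertext = 0x2A04
s_1 = InvRound(s_0, k_3) = 0xE82A
s_2 = InvRound(s_1, k_2) = 0x4CE8
s_3 = InvRound(s_2, k_1) = 0x9F4C
s_4 = InvRound(s_3, k_0) = 0xCE9F

0xCE9F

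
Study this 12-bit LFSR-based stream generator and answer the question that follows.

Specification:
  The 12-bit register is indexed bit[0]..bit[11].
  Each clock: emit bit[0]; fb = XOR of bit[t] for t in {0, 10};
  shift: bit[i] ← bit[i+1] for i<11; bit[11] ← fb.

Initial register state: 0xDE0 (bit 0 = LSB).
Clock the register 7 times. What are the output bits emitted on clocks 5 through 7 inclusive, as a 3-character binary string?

011

reg_0 = 0xDE0
clock 1: out=0, reg = 0xEF0
clock 2: out=0, reg = 0xF78
clock 3: out=0, reg = 0xFBC
clock 4: out=0, reg = 0xFDE
clock 5: out=0, reg = 0xFEF
clock 6: out=1, reg = 0x7F7
clock 7: out=1, reg = 0x3FB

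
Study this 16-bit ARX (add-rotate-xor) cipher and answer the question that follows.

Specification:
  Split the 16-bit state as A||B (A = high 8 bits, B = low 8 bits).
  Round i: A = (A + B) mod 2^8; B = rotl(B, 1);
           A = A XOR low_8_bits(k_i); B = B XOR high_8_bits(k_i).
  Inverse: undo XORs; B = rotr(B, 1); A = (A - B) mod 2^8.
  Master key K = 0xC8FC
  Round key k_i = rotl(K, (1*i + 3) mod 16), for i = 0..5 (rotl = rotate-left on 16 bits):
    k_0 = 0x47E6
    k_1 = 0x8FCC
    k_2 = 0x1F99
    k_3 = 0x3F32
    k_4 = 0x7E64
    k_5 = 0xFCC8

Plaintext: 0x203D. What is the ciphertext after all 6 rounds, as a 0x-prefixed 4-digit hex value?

s_0 = plaintext = 0x203D
s_1 = Round(s_0, k_0) = 0xBB3D
s_2 = Round(s_1, k_1) = 0x34F5
s_3 = Round(s_2, k_2) = 0xB0F4
s_4 = Round(s_3, k_3) = 0x96D6
s_5 = Round(s_4, k_4) = 0x08D3
s_6 = Round(s_5, k_5) = 0x135B

0x135B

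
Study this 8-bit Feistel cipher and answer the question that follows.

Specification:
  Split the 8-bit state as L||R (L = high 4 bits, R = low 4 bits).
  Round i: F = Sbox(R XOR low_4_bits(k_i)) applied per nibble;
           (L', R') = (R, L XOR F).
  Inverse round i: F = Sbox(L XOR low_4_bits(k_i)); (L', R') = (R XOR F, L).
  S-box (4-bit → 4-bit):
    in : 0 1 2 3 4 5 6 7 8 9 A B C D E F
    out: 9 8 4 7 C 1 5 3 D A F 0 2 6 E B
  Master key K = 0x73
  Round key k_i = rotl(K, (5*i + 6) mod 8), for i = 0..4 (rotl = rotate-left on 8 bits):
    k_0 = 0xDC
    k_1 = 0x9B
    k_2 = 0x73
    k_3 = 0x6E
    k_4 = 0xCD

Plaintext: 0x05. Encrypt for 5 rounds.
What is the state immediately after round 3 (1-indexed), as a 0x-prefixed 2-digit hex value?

0xD4

s_0 = plaintext = 0x05
s_1 = Round(s_0, k_0) = 0x5A
s_2 = Round(s_1, k_1) = 0xAD
s_3 = Round(s_2, k_2) = 0xD4
s_4 = Round(s_3, k_3) = 0x42
s_5 = Round(s_4, k_4) = 0x2F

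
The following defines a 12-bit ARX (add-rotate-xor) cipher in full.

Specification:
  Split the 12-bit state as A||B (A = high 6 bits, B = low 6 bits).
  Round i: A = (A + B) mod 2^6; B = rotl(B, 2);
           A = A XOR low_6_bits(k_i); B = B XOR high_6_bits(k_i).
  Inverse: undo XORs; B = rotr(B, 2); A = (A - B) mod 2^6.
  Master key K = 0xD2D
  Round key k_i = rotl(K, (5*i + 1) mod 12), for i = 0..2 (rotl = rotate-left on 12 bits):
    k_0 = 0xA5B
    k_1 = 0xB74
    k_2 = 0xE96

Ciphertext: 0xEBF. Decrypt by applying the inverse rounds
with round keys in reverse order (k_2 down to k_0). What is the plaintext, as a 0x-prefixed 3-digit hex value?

s_0 = ciphertext = 0xEBF
s_1 = InvRound(s_0, k_2) = 0x6D1
s_2 = InvRound(s_1, k_1) = 0x80F
s_3 = InvRound(s_2, k_0) = 0x4A9

0x4A9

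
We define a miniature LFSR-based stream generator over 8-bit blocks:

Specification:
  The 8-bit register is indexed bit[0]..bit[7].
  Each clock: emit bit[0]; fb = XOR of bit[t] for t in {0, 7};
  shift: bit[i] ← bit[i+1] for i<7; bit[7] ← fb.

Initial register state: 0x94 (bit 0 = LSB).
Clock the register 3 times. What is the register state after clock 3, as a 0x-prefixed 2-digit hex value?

reg_0 = 0x94
clock 1: out=0, reg = 0xCA
clock 2: out=0, reg = 0xE5
clock 3: out=1, reg = 0x72

0x72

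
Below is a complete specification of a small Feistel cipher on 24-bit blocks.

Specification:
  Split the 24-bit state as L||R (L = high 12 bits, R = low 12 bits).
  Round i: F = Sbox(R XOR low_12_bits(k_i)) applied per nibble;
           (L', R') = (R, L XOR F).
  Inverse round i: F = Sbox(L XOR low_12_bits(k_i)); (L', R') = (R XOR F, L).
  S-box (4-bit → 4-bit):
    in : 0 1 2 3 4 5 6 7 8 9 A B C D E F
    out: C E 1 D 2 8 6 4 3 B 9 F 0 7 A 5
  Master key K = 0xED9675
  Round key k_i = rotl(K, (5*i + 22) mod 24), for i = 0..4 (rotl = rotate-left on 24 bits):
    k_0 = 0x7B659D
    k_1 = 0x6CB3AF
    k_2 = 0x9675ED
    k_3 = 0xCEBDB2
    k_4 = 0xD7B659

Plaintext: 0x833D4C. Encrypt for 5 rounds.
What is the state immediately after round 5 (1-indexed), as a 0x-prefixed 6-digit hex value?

0x5309EA

s_0 = plaintext = 0x833D4C
s_1 = Round(s_0, k_0) = 0xD4CB4D
s_2 = Round(s_1, k_1) = 0xB4DEED
s_3 = Round(s_2, k_2) = 0xEED481
s_4 = Round(s_3, k_3) = 0x481530
s_5 = Round(s_4, k_4) = 0x5309EA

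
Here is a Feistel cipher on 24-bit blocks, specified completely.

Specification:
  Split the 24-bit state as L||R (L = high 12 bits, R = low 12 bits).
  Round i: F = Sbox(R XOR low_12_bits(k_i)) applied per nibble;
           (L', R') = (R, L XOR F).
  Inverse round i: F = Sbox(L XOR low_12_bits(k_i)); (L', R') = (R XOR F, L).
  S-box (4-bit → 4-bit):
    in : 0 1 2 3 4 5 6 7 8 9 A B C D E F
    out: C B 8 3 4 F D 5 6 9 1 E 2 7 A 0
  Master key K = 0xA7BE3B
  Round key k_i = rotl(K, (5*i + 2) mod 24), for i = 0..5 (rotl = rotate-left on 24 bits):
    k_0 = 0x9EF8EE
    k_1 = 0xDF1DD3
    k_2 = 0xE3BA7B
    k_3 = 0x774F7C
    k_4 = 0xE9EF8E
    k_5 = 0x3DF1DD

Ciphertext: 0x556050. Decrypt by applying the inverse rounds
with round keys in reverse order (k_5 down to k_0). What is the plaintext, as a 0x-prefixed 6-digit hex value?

s_0 = ciphertext = 0x556050
s_1 = InvRound(s_0, k_5) = 0x43E556
s_2 = InvRound(s_1, k_4) = 0xBBA43E
s_3 = InvRound(s_2, k_3) = 0x013BBA
s_4 = InvRound(s_3, k_2) = 0xA6C013
s_5 = InvRound(s_4, k_1) = 0x5F3A6C
s_6 = InvRound(s_5, k_0) = 0xDDB5F3

0xDDB5F3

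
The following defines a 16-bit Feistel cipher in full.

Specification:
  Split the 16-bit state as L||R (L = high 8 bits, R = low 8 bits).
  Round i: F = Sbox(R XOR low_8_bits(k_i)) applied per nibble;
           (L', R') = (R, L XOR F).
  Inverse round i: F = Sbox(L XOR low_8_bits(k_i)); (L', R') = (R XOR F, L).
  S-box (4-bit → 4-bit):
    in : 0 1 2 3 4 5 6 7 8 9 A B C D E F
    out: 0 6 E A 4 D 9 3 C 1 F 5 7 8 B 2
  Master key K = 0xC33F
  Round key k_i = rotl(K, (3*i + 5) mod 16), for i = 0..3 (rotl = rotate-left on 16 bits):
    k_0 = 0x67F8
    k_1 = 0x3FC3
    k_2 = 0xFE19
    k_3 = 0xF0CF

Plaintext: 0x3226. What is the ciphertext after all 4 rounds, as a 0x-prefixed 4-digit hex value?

s_0 = plaintext = 0x3226
s_1 = Round(s_0, k_0) = 0x26B9
s_2 = Round(s_1, k_1) = 0xB919
s_3 = Round(s_2, k_2) = 0x19B9
s_4 = Round(s_3, k_3) = 0xB920

0xB920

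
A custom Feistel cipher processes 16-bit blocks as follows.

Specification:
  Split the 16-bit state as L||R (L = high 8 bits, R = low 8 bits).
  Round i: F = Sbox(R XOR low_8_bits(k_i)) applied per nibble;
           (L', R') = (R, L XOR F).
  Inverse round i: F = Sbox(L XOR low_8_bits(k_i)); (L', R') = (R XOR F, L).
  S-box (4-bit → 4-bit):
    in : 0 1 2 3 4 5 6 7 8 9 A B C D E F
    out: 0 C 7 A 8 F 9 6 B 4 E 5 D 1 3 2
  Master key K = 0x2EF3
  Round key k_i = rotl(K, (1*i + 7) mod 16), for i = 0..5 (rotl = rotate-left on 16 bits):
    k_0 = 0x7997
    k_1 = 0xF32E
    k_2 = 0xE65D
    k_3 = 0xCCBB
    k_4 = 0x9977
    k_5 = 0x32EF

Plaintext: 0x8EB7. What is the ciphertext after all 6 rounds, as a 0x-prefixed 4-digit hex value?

s_0 = plaintext = 0x8EB7
s_1 = Round(s_0, k_0) = 0xB7FE
s_2 = Round(s_1, k_1) = 0xFEA7
s_3 = Round(s_2, k_2) = 0xA7D0
s_4 = Round(s_3, k_3) = 0xD032
s_5 = Round(s_4, k_4) = 0x325F
s_6 = Round(s_5, k_5) = 0x5F62

0x5F62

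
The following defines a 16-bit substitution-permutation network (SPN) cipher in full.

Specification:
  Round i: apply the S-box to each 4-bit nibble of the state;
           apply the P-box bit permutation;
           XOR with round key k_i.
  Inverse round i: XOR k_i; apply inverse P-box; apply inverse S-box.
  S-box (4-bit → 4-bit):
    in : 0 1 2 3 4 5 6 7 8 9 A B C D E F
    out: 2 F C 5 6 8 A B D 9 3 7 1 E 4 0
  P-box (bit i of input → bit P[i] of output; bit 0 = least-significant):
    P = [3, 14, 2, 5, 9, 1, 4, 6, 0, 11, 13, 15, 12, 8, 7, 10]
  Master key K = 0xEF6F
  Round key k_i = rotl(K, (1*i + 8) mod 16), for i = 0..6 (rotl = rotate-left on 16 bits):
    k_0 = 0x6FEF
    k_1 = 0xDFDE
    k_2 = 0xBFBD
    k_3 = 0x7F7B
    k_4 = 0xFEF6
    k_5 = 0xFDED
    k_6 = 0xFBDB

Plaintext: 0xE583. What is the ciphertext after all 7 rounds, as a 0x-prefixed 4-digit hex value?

0x942F

s_0 = plaintext = 0xE583
s_1 = Round(s_0, k_0) = 0xED33
s_2 = Round(s_1, k_1) = 0x7542
s_3 = Round(s_2, k_2) = 0x2A8B
s_4 = Round(s_3, k_3) = 0x31A6
s_5 = Round(s_4, k_4) = 0x0455
s_6 = Round(s_5, k_5) = 0xD48D
s_7 = Round(s_6, k_6) = 0x942F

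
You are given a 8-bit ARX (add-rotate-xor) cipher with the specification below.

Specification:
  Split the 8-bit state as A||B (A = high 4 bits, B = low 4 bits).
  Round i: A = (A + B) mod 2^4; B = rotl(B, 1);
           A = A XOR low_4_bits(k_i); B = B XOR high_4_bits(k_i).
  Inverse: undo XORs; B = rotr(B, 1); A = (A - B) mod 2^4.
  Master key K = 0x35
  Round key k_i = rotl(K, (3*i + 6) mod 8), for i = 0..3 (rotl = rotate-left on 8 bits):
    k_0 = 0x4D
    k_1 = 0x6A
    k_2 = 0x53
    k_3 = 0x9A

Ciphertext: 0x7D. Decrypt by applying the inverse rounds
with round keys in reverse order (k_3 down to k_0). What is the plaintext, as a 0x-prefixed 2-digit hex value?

s_0 = ciphertext = 0x7D
s_1 = InvRound(s_0, k_3) = 0xB2
s_2 = InvRound(s_1, k_2) = 0xDB
s_3 = InvRound(s_2, k_1) = 0x9E
s_4 = InvRound(s_3, k_0) = 0xF5

0xF5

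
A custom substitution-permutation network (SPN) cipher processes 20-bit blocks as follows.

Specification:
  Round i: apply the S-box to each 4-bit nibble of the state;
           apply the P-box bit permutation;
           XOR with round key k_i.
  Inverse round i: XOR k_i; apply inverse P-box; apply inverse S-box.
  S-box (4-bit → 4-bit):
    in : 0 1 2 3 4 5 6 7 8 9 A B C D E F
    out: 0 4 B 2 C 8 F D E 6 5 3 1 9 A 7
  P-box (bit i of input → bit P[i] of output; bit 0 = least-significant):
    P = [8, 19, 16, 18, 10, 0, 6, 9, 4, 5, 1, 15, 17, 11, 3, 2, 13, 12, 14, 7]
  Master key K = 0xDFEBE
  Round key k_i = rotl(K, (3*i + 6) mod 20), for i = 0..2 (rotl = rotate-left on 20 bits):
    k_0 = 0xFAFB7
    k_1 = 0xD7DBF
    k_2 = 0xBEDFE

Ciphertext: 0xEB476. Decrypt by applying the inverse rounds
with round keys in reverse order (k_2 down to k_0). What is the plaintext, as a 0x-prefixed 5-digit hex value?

s_0 = ciphertext = 0xEB476
s_1 = InvRound(s_0, k_2) = 0x89007
s_2 = InvRound(s_1, k_1) = 0x792C7
s_3 = InvRound(s_2, k_0) = 0xB3BAB

0xB3BAB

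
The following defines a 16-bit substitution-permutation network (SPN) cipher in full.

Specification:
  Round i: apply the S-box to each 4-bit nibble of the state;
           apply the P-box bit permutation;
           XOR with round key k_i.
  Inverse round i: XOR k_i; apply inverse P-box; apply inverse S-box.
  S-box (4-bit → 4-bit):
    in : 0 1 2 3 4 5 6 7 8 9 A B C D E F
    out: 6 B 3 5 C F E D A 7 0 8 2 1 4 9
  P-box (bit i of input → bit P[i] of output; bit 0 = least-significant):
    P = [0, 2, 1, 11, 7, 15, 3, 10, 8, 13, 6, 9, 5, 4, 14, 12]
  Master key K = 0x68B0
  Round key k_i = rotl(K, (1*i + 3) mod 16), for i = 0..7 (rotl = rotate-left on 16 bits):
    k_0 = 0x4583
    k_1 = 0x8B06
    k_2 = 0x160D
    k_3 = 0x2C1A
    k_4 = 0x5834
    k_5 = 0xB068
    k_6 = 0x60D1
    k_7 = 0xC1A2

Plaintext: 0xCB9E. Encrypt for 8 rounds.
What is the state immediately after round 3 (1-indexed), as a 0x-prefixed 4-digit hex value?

0x7E98

s_0 = plaintext = 0xCB9E
s_1 = Round(s_0, k_0) = 0xC719
s_2 = Round(s_1, k_1) = 0x0CD1
s_3 = Round(s_2, k_2) = 0x7E98
s_4 = Round(s_3, k_3) = 0xF4F6
s_5 = Round(s_4, k_4) = 0x46D2
s_6 = Round(s_5, k_5) = 0xC2AD
s_7 = Round(s_6, k_6) = 0x41C0
s_8 = Round(s_7, k_7) = 0x32A4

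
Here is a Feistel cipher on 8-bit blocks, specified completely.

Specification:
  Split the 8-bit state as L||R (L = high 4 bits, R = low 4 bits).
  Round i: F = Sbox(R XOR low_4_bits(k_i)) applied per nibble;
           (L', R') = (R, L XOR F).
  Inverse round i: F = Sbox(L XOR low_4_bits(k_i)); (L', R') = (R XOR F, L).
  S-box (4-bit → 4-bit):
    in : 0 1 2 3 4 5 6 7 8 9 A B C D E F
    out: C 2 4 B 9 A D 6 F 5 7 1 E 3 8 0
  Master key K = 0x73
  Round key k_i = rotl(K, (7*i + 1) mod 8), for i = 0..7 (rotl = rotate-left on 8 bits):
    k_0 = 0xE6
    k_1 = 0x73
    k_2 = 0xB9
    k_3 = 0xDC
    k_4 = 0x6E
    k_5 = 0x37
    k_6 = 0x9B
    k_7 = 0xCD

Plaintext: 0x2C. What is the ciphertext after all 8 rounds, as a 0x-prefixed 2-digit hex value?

s_0 = plaintext = 0x2C
s_1 = Round(s_0, k_0) = 0xC5
s_2 = Round(s_1, k_1) = 0x51
s_3 = Round(s_2, k_2) = 0x1A
s_4 = Round(s_3, k_3) = 0xAC
s_5 = Round(s_4, k_4) = 0xCE
s_6 = Round(s_5, k_5) = 0xE9
s_7 = Round(s_6, k_6) = 0x9A
s_8 = Round(s_7, k_7) = 0xAF

0xAF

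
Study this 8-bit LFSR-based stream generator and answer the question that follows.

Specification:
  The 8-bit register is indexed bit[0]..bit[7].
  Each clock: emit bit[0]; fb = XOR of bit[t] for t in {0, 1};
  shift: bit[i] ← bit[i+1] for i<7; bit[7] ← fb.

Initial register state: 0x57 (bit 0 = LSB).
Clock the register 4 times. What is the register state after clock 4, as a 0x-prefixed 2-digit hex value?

0xC5

reg_0 = 0x57
clock 1: out=1, reg = 0x2B
clock 2: out=1, reg = 0x15
clock 3: out=1, reg = 0x8A
clock 4: out=0, reg = 0xC5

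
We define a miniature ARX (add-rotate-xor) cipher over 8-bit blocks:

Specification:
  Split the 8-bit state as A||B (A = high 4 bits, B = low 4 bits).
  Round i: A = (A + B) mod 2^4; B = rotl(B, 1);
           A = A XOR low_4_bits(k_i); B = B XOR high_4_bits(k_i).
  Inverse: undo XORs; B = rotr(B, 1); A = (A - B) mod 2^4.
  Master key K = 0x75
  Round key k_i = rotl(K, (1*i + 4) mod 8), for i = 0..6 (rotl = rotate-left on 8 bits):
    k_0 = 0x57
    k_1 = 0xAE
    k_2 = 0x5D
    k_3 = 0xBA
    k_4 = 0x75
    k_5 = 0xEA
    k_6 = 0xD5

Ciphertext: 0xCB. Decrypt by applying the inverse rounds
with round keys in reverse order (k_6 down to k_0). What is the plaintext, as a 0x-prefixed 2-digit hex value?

0xAD

s_0 = ciphertext = 0xCB
s_1 = InvRound(s_0, k_6) = 0x63
s_2 = InvRound(s_1, k_5) = 0xEE
s_3 = InvRound(s_2, k_4) = 0xFC
s_4 = InvRound(s_3, k_3) = 0xAB
s_5 = InvRound(s_4, k_2) = 0x07
s_6 = InvRound(s_5, k_1) = 0x0E
s_7 = InvRound(s_6, k_0) = 0xAD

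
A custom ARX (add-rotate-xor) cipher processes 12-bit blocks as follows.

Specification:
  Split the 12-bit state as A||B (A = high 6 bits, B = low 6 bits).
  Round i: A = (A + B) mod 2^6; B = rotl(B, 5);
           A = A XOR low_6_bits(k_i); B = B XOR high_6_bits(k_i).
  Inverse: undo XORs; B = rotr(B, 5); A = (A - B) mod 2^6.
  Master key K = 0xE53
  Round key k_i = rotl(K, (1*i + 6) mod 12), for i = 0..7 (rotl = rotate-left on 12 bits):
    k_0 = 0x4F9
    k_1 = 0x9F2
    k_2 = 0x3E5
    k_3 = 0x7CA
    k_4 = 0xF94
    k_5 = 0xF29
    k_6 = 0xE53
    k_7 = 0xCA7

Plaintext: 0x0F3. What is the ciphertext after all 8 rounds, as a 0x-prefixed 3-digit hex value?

0x067

s_0 = plaintext = 0x0F3
s_1 = Round(s_0, k_0) = 0x3EA
s_2 = Round(s_1, k_1) = 0x2F2
s_3 = Round(s_2, k_2) = 0x616
s_4 = Round(s_3, k_3) = 0x914
s_5 = Round(s_4, k_4) = 0xB34
s_6 = Round(s_5, k_5) = 0x266
s_7 = Round(s_6, k_6) = 0xF2A
s_8 = Round(s_7, k_7) = 0x067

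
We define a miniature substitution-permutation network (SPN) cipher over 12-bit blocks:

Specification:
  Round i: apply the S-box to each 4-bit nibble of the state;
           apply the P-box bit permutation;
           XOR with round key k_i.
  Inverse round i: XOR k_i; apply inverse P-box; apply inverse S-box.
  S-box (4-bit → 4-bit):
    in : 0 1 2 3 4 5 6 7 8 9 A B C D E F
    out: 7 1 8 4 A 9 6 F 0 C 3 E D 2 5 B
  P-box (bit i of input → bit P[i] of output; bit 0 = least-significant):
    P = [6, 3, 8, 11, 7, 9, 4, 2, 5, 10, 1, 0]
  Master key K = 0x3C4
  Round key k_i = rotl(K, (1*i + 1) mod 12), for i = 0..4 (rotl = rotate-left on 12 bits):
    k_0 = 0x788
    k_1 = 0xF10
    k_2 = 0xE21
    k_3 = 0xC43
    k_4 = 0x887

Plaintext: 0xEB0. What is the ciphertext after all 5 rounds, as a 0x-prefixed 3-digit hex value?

s_0 = plaintext = 0xEB0
s_1 = Round(s_0, k_0) = 0x4F6
s_2 = Round(s_1, k_1) = 0x89D
s_3 = Round(s_2, k_2) = 0xE3D
s_4 = Round(s_3, k_3) = 0xC79
s_5 = Round(s_4, k_4) = 0x330

0x330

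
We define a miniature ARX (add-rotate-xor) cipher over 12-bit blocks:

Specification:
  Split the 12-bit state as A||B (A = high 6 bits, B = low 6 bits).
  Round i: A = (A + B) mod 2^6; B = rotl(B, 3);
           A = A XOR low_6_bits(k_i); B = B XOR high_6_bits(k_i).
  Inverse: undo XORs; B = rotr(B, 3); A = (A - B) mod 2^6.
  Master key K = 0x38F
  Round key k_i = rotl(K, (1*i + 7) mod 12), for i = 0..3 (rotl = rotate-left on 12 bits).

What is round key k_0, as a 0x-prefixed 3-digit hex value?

0x79C

K = 0x38F
k_0 = rotl(K, (1*0+7) mod 12) = rotl(K, 7) = 0x79C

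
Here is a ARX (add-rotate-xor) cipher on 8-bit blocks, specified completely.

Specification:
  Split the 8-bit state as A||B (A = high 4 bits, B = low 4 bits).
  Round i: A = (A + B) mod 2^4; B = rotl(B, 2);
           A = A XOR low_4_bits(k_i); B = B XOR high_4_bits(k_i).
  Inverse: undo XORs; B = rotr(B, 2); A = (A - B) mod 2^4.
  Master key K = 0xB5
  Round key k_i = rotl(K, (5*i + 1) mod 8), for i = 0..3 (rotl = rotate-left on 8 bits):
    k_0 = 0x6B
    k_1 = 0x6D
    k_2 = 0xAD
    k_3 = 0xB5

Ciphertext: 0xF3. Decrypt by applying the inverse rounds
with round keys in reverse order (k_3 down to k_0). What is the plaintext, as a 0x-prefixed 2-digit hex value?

s_0 = ciphertext = 0xF3
s_1 = InvRound(s_0, k_3) = 0x82
s_2 = InvRound(s_1, k_2) = 0x32
s_3 = InvRound(s_2, k_1) = 0xD1
s_4 = InvRound(s_3, k_0) = 0x9D

0x9D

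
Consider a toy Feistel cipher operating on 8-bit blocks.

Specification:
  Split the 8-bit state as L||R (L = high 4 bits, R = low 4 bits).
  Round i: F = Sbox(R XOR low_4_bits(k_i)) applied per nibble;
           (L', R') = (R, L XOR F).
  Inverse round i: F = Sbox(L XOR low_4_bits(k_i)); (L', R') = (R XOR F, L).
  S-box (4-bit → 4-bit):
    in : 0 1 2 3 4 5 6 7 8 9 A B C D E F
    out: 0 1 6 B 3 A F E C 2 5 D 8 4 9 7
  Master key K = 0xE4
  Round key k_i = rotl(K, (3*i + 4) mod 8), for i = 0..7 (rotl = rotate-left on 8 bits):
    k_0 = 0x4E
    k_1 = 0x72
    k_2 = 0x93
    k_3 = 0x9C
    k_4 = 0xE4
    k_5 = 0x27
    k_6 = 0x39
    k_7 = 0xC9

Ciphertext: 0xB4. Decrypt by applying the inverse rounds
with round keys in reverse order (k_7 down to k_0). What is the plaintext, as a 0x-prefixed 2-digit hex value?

0x41

s_0 = ciphertext = 0xB4
s_1 = InvRound(s_0, k_7) = 0x2B
s_2 = InvRound(s_1, k_6) = 0x62
s_3 = InvRound(s_2, k_5) = 0x36
s_4 = InvRound(s_3, k_4) = 0x83
s_5 = InvRound(s_4, k_3) = 0x08
s_6 = InvRound(s_5, k_2) = 0x30
s_7 = InvRound(s_6, k_1) = 0x13
s_8 = InvRound(s_7, k_0) = 0x41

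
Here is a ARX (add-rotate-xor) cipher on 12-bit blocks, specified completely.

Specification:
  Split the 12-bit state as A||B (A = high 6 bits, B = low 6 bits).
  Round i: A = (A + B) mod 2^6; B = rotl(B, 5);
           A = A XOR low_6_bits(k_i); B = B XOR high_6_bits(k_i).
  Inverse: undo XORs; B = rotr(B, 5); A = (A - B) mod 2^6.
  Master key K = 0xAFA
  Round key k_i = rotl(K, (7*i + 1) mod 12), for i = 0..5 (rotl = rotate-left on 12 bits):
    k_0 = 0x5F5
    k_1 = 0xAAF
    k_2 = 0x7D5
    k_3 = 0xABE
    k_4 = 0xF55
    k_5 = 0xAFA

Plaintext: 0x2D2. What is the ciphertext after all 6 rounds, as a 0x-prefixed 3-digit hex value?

0x012

s_0 = plaintext = 0x2D2
s_1 = Round(s_0, k_0) = 0xA1E
s_2 = Round(s_1, k_1) = 0xA65
s_3 = Round(s_2, k_2) = 0x6ED
s_4 = Round(s_3, k_3) = 0xD9C
s_5 = Round(s_4, k_4) = 0x1F3
s_6 = Round(s_5, k_5) = 0x012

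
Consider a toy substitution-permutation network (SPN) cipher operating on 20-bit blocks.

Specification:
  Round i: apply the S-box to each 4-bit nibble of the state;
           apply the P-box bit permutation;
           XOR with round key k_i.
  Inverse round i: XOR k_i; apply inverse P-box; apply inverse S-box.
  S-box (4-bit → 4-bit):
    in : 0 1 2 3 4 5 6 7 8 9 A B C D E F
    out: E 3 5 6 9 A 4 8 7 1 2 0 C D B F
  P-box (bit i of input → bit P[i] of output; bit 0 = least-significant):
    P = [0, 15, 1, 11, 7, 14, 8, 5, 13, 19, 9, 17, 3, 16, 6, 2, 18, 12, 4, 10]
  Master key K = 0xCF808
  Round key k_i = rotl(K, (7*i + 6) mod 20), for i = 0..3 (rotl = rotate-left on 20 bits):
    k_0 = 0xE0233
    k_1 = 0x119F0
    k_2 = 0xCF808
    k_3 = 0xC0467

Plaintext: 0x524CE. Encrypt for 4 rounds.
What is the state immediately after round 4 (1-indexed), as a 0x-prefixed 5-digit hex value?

s_0 = plaintext = 0x524CE
s_1 = Round(s_0, k_0) = 0xCBF5A
s_2 = Round(s_1, k_1) = 0xBFFC0
s_3 = Round(s_2, k_2) = 0x75366
s_4 = Round(s_3, k_3) = 0x50361

0x50361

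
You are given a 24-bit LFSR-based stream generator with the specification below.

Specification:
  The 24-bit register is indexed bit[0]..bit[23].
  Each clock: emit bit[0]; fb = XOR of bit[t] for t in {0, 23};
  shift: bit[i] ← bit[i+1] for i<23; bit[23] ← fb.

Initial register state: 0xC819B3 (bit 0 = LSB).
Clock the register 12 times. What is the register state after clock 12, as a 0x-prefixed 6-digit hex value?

reg_0 = 0xC819B3
clock 1: out=1, reg = 0x640CD9
clock 2: out=1, reg = 0xB2066C
clock 3: out=0, reg = 0xD90336
clock 4: out=0, reg = 0xEC819B
clock 5: out=1, reg = 0x7640CD
clock 6: out=1, reg = 0xBB2066
clock 7: out=0, reg = 0xDD9033
clock 8: out=1, reg = 0x6EC819
clock 9: out=1, reg = 0xB7640C
clock 10: out=0, reg = 0xDBB206
clock 11: out=0, reg = 0xEDD903
clock 12: out=1, reg = 0x76EC81

0x76EC81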